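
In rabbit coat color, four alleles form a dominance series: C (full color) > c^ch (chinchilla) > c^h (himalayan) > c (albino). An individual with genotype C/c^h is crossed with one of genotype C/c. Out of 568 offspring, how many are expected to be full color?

Cross: C/c^h × C/c
Allele dominance: C > c^ch > c^h > c
Offspring genotypes: 1 C/C, 1 C/c, 1 C/c^h, 1 c^h/c
Phenotype counts: 3 full color, 1 himalayan
full color: 3 out of 4 → fraction 3/4
Expected count = 3/4 × 568 = 426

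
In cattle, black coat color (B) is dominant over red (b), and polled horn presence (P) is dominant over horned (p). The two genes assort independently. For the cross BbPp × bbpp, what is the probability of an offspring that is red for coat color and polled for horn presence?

Dihybrid cross BbPp × bbpp — consider each gene separately:
coat color: Bb × bb → 2 Bb, 2 bb → 2 B_ : 2 bb (out of 4)
horn presence: Pp × pp → 2 Pp, 2 pp → 2 P_ : 2 pp (out of 4)
Looking for: red (bb) and polled (P_)
P(red) = 2/4, P(polled) = 2/4
P(both) = 2/4 × 2/4 = 4/16 = 1/4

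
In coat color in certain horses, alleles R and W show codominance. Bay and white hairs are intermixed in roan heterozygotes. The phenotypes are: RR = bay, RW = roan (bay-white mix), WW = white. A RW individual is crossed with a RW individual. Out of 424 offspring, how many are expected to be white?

Punnett square for RW × RW:
Offspring genotypes: 1 RR, 2 RW, 1 WW
Phenotype counts: 1 bay, 2 roan (bay-white mix), 1 white
white: 1 out of 4 → fraction 1/4
Expected count = 1/4 × 424 = 106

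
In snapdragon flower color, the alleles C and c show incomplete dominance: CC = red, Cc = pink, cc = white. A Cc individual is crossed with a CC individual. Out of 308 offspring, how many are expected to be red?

Punnett square for Cc × CC:
Offspring genotypes: 2 CC, 2 Cc
Phenotype counts: 2 red, 2 pink
red: 2 out of 4 → fraction 1/2
Expected count = 1/2 × 308 = 154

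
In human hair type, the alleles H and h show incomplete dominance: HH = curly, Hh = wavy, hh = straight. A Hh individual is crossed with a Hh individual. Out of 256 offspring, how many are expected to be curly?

Punnett square for Hh × Hh:
Offspring genotypes: 1 HH, 2 Hh, 1 hh
Phenotype counts: 1 curly, 2 wavy, 1 straight
curly: 1 out of 4 → fraction 1/4
Expected count = 1/4 × 256 = 64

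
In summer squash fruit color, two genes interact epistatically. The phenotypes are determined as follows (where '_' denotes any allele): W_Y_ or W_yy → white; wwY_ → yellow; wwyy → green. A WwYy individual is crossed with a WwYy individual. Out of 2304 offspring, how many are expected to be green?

Cross: WwYy × WwYy — consider each gene separately:
W gene: Ww × Ww → 1 WW, 2 Ww, 1 ww → 3 W_ : 1 ww (out of 4)
Y gene: Yy × Yy → 1 YY, 2 Yy, 1 yy → 3 Y_ : 1 yy (out of 4)
Genotype classes (out of 4 × 4 = 16): W_Y_ = 3×3 = 9; W_yy = 3×1 = 3; wwY_ = 1×3 = 3; wwyy = 1×1 = 1
Apply the phenotype rules: W_Y_ (9) + W_yy (3) → white; wwY_ (3) → yellow; wwyy (1) → green
Phenotype counts (out of 16): 12 white, 3 yellow, 1 green
green: 1 out of 16 → fraction 1/16
Expected count = 1/16 × 2304 = 144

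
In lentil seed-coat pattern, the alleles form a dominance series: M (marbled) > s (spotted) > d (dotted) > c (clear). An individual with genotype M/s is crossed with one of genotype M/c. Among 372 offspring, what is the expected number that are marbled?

Cross: M/s × M/c
Allele dominance: M > s > d > c
Offspring genotypes: 1 M/M, 1 M/c, 1 M/s, 1 s/c
Phenotype counts: 3 marbled, 1 spotted
marbled: 3 out of 4 → fraction 3/4
Expected count = 3/4 × 372 = 279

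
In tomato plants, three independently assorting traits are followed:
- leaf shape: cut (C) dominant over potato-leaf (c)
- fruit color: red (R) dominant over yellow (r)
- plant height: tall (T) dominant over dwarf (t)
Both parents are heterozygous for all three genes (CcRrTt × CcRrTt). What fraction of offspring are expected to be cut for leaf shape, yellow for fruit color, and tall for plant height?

Trihybrid cross: CcRrTt × CcRrTt
Each trait segregates independently with a 3:1 phenotypic ratio, so each gene contributes 3/4 (dominant) or 1/4 (recessive).
Target: cut (leaf shape), yellow (fruit color), tall (plant height)
Probability = product of independent per-trait probabilities
= 3/4 × 1/4 × 3/4 = 9/64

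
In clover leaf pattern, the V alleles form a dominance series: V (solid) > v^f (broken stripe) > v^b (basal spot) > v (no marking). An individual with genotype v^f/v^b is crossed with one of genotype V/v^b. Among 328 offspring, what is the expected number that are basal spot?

Cross: v^f/v^b × V/v^b
Allele dominance: V > v^f > v^b > v
Offspring genotypes: 1 V/v^f, 1 v^f/v^b, 1 V/v^b, 1 v^b/v^b
Phenotype counts: 2 solid, 1 broken stripe, 1 basal spot
basal spot: 1 out of 4 → fraction 1/4
Expected count = 1/4 × 328 = 82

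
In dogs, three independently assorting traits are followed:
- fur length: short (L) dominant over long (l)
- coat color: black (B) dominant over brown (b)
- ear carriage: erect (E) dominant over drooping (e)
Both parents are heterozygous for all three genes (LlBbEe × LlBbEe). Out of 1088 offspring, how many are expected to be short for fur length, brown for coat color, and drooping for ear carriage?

Trihybrid cross: LlBbEe × LlBbEe
Each trait segregates independently with a 3:1 phenotypic ratio, so each gene contributes 3/4 (dominant) or 1/4 (recessive).
Target: short (fur length), brown (coat color), drooping (ear carriage)
Probability = product of independent per-trait probabilities
= 3/4 × 1/4 × 1/4 = 3/64
Expected count = 3/64 × 1088 = 51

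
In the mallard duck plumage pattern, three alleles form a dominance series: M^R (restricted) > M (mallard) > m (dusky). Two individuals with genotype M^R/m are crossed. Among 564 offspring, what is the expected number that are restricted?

Cross: M^R/m × M^R/m
Allele dominance: M^R > M > m
Offspring genotypes: 1 M^R/M^R, 2 M^R/m, 1 m/m
Phenotype counts: 3 restricted, 1 dusky
restricted: 3 out of 4 → fraction 3/4
Expected count = 3/4 × 564 = 423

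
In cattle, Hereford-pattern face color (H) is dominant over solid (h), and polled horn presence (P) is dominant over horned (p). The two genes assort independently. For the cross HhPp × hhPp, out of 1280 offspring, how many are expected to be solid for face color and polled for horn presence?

Dihybrid cross HhPp × hhPp — consider each gene separately:
face color: Hh × hh → 2 Hh, 2 hh → 2 H_ : 2 hh (out of 4)
horn presence: Pp × Pp → 1 PP, 2 Pp, 1 pp → 3 P_ : 1 pp (out of 4)
Looking for: solid (hh) and polled (P_)
P(solid) = 2/4, P(polled) = 3/4
P(both) = 2/4 × 3/4 = 6/16 = 3/8
Expected count = 3/8 × 1280 = 480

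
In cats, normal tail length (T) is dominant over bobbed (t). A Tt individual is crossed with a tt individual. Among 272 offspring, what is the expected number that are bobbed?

Punnett square for Tt × tt:
Offspring genotypes: 2 Tt, 2 tt
normal: 2, bobbed: 2
bobbed: 2 out of 4 → fraction 1/2
Expected count = 1/2 × 272 = 136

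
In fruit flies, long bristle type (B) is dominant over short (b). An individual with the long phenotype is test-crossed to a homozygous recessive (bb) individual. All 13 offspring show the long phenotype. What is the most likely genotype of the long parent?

Test cross: ? × bb
All offspring are long.
If the unknown parent were heterozygous (Bb), about half of 13 offspring would be short; none are. The unknown parent is most likely homozygous dominant (BB).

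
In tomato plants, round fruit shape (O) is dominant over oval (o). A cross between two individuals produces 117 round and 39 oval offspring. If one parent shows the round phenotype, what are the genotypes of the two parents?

Observed offspring: 117 round, 39 oval
The observed ratio simplifies to 3:1. Oval (oo) offspring appear, so each parent must contribute one o allele. The parent stated to show round carries O, so it is Oo. The other parent is then either Oo or oo: Oo × oo would give a 1:1 split, whereas Oo × Oo gives 3:1 — matching the data. So both parents are heterozygous (Oo × Oo).
Parent genotypes: Oo × Oo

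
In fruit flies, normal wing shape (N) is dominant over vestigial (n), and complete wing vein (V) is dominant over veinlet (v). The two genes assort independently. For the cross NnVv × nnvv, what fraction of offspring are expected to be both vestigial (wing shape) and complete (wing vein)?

Dihybrid cross NnVv × nnvv — consider each gene separately:
wing shape: Nn × nn → 2 Nn, 2 nn → 2 N_ : 2 nn (out of 4)
wing vein: Vv × vv → 2 Vv, 2 vv → 2 V_ : 2 vv (out of 4)
Looking for: vestigial (nn) and complete (V_)
P(vestigial) = 2/4, P(complete) = 2/4
P(both) = 2/4 × 2/4 = 4/16 = 1/4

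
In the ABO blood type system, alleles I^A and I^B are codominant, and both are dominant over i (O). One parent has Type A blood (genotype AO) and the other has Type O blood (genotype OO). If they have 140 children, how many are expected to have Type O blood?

Cross: AO × OO
Possible offspring genotypes: 2 AO, 2 OO
Blood type counts: 2 Type A, 2 Type O
Probability of Type O: 2/4 = 1/2
Expected count = 1/2 × 140 = 70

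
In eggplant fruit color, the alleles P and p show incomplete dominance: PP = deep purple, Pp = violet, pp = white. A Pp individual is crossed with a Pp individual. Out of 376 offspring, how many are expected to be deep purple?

Punnett square for Pp × Pp:
Offspring genotypes: 1 PP, 2 Pp, 1 pp
Phenotype counts: 1 deep purple, 2 violet, 1 white
deep purple: 1 out of 4 → fraction 1/4
Expected count = 1/4 × 376 = 94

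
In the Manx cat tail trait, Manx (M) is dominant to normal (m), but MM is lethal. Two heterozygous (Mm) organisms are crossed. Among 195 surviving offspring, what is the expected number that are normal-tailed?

Cross: Mm × Mm
Punnett square offspring (before lethality): 1 MM, 2 Mm, 1 mm
The MM genotype is lethal (embryos die); surviving offspring: 2 Mm, 1 mm
normal-tailed: 1 out of 3 → fraction 1/3
Expected count = 1/3 × 195 = 65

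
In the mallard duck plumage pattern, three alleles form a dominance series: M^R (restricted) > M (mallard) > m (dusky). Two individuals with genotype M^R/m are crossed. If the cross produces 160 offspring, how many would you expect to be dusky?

Cross: M^R/m × M^R/m
Allele dominance: M^R > M > m
Offspring genotypes: 1 M^R/M^R, 2 M^R/m, 1 m/m
Phenotype counts: 3 restricted, 1 dusky
dusky: 1 out of 4 → fraction 1/4
Expected count = 1/4 × 160 = 40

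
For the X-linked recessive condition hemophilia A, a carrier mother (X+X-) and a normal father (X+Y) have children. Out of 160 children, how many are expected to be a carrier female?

Cross: X+X- × X+Y
Offspring: 1 X+X+, 1 X+Y, 1 X+X-, 1 X-Y
Probability of a carrier female: 1/4
Expected count = 1/4 × 160 = 40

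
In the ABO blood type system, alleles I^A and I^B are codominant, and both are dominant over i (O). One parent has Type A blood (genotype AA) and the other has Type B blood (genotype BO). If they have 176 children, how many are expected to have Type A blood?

Cross: AA × BO
Possible offspring genotypes: 2 AB, 2 AO
Blood type counts: 2 Type AB, 2 Type A
Probability of Type A: 2/4 = 1/2
Expected count = 1/2 × 176 = 88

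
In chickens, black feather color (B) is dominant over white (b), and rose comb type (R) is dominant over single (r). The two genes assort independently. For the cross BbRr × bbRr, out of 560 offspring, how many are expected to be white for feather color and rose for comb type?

Dihybrid cross BbRr × bbRr — consider each gene separately:
feather color: Bb × bb → 2 Bb, 2 bb → 2 B_ : 2 bb (out of 4)
comb type: Rr × Rr → 1 RR, 2 Rr, 1 rr → 3 R_ : 1 rr (out of 4)
Looking for: white (bb) and rose (R_)
P(white) = 2/4, P(rose) = 3/4
P(both) = 2/4 × 3/4 = 6/16 = 3/8
Expected count = 3/8 × 560 = 210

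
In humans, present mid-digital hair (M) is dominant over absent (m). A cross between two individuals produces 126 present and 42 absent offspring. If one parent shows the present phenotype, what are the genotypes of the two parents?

Observed offspring: 126 present, 42 absent
The observed ratio simplifies to 3:1. Absent (mm) offspring appear, so each parent must contribute one m allele. The parent stated to show present carries M, so it is Mm. The other parent is then either Mm or mm: Mm × mm would give a 1:1 split, whereas Mm × Mm gives 3:1 — matching the data. So both parents are heterozygous (Mm × Mm).
Parent genotypes: Mm × Mm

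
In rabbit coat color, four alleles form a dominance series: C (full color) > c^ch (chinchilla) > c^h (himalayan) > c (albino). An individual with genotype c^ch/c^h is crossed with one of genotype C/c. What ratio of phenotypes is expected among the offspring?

Cross: c^ch/c^h × C/c
Allele dominance: C > c^ch > c^h > c
Offspring genotypes: 1 C/c^ch, 1 c^ch/c, 1 C/c^h, 1 c^h/c
Phenotype counts: 2 full color, 1 chinchilla, 1 himalayan
Ratio: 2 full color : 1 chinchilla : 1 himalayan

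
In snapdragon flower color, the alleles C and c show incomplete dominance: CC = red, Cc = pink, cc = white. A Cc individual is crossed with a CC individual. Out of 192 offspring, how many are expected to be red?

Punnett square for Cc × CC:
Offspring genotypes: 2 CC, 2 Cc
Phenotype counts: 2 red, 2 pink
red: 2 out of 4 → fraction 1/2
Expected count = 1/2 × 192 = 96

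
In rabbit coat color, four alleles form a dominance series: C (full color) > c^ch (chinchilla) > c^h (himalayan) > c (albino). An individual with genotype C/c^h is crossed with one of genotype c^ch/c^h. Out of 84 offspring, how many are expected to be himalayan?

Cross: C/c^h × c^ch/c^h
Allele dominance: C > c^ch > c^h > c
Offspring genotypes: 1 C/c^ch, 1 C/c^h, 1 c^ch/c^h, 1 c^h/c^h
Phenotype counts: 2 full color, 1 chinchilla, 1 himalayan
himalayan: 1 out of 4 → fraction 1/4
Expected count = 1/4 × 84 = 21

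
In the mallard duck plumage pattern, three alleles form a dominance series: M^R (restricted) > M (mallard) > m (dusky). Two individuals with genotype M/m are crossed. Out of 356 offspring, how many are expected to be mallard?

Cross: M/m × M/m
Allele dominance: M^R > M > m
Offspring genotypes: 1 M/M, 2 M/m, 1 m/m
Phenotype counts: 3 mallard, 1 dusky
mallard: 3 out of 4 → fraction 3/4
Expected count = 3/4 × 356 = 267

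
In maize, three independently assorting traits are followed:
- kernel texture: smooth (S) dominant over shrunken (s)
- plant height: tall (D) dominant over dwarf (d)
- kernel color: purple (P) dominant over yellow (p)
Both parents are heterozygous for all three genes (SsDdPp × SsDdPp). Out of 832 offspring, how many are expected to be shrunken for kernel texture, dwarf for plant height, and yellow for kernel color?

Trihybrid cross: SsDdPp × SsDdPp
Each trait segregates independently with a 3:1 phenotypic ratio, so each gene contributes 3/4 (dominant) or 1/4 (recessive).
Target: shrunken (kernel texture), dwarf (plant height), yellow (kernel color)
Probability = product of independent per-trait probabilities
= 1/4 × 1/4 × 1/4 = 1/64
Expected count = 1/64 × 832 = 13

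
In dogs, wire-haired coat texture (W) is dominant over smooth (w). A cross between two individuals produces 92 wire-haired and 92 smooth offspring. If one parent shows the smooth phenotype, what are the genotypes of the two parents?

Observed offspring: 92 wire-haired, 92 smooth
The observed ratio simplifies to 1:1. One parent shows smooth, so its genotype must be ww. A 1:1 offspring split requires the other parent to be heterozygous (Ww).
Parent genotypes: ww × Ww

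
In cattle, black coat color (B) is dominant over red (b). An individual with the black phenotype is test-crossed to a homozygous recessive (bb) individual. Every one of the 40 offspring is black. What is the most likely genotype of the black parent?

Test cross: ? × bb
All offspring are black.
If the unknown parent were heterozygous (Bb), about half of 40 offspring would be red; none are. The unknown parent is most likely homozygous dominant (BB).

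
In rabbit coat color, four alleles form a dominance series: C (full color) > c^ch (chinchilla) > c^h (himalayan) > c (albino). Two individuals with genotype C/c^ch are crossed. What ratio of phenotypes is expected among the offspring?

Cross: C/c^ch × C/c^ch
Allele dominance: C > c^ch > c^h > c
Offspring genotypes: 1 C/C, 2 C/c^ch, 1 c^ch/c^ch
Phenotype counts: 3 full color, 1 chinchilla
Ratio: 3 full color : 1 chinchilla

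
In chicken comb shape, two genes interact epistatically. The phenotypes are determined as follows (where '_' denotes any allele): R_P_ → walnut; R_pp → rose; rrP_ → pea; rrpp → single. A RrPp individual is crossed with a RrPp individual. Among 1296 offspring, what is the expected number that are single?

Cross: RrPp × RrPp — consider each gene separately:
R gene: Rr × Rr → 1 RR, 2 Rr, 1 rr → 3 R_ : 1 rr (out of 4)
P gene: Pp × Pp → 1 PP, 2 Pp, 1 pp → 3 P_ : 1 pp (out of 4)
Genotype classes (out of 4 × 4 = 16): R_P_ = 3×3 = 9; R_pp = 3×1 = 3; rrP_ = 1×3 = 3; rrpp = 1×1 = 1
Apply the phenotype rules: R_P_ (9) → walnut; R_pp (3) → rose; rrP_ (3) → pea; rrpp (1) → single
Phenotype counts (out of 16): 9 walnut, 3 rose, 3 pea, 1 single
single: 1 out of 16 → fraction 1/16
Expected count = 1/16 × 1296 = 81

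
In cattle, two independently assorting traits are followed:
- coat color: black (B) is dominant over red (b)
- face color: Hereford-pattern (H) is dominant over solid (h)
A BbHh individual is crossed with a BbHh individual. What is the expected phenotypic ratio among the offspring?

Dihybrid cross BbHh × BbHh — consider each gene separately:
coat color: Bb × Bb → 1 BB, 2 Bb, 1 bb → 3 B_ : 1 bb (out of 4)
face color: Hh × Hh → 1 HH, 2 Hh, 1 hh → 3 H_ : 1 hh (out of 4)
Combine (counts out of 4 × 4 = 16): black/Hereford-pattern (B_H_) = 3×3 = 9; black/solid (B_hh) = 3×1 = 3; red/Hereford-pattern (bbH_) = 1×3 = 3; red/solid (bbhh) = 1×1 = 1
Phenotype counts (out of 16): 9 black/Hereford-pattern, 3 black/solid, 3 red/Hereford-pattern, 1 red/solid
Ratio: 9 black/Hereford-pattern : 3 black/solid : 3 red/Hereford-pattern : 1 red/solid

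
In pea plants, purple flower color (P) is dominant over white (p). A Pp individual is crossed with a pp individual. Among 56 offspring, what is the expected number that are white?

Punnett square for Pp × pp:
Offspring genotypes: 2 Pp, 2 pp
purple: 2, white: 2
white: 2 out of 4 → fraction 1/2
Expected count = 1/2 × 56 = 28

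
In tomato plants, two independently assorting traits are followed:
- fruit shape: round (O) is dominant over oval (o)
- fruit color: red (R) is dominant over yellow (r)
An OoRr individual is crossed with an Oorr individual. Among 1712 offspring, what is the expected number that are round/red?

Dihybrid cross OoRr × Oorr — consider each gene separately:
fruit shape: Oo × Oo → 1 OO, 2 Oo, 1 oo → 3 O_ : 1 oo (out of 4)
fruit color: Rr × rr → 2 Rr, 2 rr → 2 R_ : 2 rr (out of 4)
Combine (counts out of 4 × 4 = 16): round/red (O_R_) = 3×2 = 6; round/yellow (O_rr) = 3×2 = 6; oval/red (ooR_) = 1×2 = 2; oval/yellow (oorr) = 1×2 = 2
Phenotype counts (out of 16): 6 round/red, 6 round/yellow, 2 oval/red, 2 oval/yellow
round/red: 6 out of 16 → fraction 3/8
Expected count = 3/8 × 1712 = 642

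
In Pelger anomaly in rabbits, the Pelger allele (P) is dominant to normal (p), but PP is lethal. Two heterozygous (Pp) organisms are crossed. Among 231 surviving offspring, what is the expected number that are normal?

Cross: Pp × Pp
Punnett square offspring (before lethality): 1 PP, 2 Pp, 1 pp
The PP genotype is lethal (embryos die); surviving offspring: 2 Pp, 1 pp
normal: 1 out of 3 → fraction 1/3
Expected count = 1/3 × 231 = 77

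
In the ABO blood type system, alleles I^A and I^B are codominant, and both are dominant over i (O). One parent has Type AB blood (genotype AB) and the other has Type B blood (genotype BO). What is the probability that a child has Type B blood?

Cross: AB × BO
Possible offspring genotypes: 1 AB, 1 AO, 1 BB, 1 BO
Blood type counts: 1 Type AB, 1 Type A, 2 Type B
Probability of Type B: 2/4 = 1/2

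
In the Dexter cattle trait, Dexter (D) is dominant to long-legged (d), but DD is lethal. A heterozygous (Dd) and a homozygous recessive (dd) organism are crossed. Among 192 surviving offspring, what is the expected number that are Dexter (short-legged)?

Cross: Dd × dd
Punnett square offspring (before lethality): 2 Dd, 2 dd
No DD offspring are produced in this cross.
Dexter (short-legged): 2 out of 4 → fraction 1/2
Expected count = 1/2 × 192 = 96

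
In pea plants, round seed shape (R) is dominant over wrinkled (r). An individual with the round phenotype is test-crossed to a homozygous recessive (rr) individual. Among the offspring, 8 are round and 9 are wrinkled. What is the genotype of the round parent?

Test cross: ? × rr
Offspring: 8 round, 9 wrinkled — approximately 1:1.
A 1:1 ratio in a test cross indicates the unknown parent is heterozygous (Rr).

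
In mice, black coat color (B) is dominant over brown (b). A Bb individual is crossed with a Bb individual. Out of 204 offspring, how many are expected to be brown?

Punnett square for Bb × Bb:
Offspring genotypes: 1 BB, 2 Bb, 1 bb
black: 3, brown: 1
brown: 1 out of 4 → fraction 1/4
Expected count = 1/4 × 204 = 51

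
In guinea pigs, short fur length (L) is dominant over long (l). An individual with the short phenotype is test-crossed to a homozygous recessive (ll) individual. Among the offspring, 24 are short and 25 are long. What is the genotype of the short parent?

Test cross: ? × ll
Offspring: 24 short, 25 long — approximately 1:1.
A 1:1 ratio in a test cross indicates the unknown parent is heterozygous (Ll).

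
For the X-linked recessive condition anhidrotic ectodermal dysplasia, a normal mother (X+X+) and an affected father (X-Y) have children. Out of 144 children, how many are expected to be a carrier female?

Cross: X+X+ × X-Y
Offspring: 2 X+X-, 2 X+Y
Probability of a carrier female: 2/4 = 1/2
Expected count = 1/2 × 144 = 72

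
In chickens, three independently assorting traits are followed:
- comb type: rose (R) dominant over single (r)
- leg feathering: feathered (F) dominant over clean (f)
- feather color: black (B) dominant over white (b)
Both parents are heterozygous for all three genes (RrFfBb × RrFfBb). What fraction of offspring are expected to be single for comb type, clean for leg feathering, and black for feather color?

Trihybrid cross: RrFfBb × RrFfBb
Each trait segregates independently with a 3:1 phenotypic ratio, so each gene contributes 3/4 (dominant) or 1/4 (recessive).
Target: single (comb type), clean (leg feathering), black (feather color)
Probability = product of independent per-trait probabilities
= 1/4 × 1/4 × 3/4 = 3/64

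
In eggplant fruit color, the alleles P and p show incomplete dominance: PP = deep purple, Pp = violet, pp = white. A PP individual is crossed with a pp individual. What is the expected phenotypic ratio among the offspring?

Punnett square for PP × pp:
Offspring genotypes: 4 Pp
Phenotype counts: 4 violet
Ratio: all violet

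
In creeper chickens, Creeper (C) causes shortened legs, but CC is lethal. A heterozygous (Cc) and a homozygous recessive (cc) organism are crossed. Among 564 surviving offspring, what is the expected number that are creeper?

Cross: Cc × cc
Punnett square offspring (before lethality): 2 Cc, 2 cc
No CC offspring are produced in this cross.
creeper: 2 out of 4 → fraction 1/2
Expected count = 1/2 × 564 = 282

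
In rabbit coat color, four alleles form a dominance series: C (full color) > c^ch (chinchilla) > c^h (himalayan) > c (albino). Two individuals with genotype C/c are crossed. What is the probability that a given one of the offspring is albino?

Cross: C/c × C/c
Allele dominance: C > c^ch > c^h > c
Offspring genotypes: 1 C/C, 2 C/c, 1 c/c
Phenotype counts: 3 full color, 1 albino
albino: 1 out of 4
Probability: 1/4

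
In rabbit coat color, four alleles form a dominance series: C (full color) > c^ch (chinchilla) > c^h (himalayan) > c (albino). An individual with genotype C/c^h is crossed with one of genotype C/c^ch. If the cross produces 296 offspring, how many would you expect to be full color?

Cross: C/c^h × C/c^ch
Allele dominance: C > c^ch > c^h > c
Offspring genotypes: 1 C/C, 1 C/c^ch, 1 C/c^h, 1 c^ch/c^h
Phenotype counts: 3 full color, 1 chinchilla
full color: 3 out of 4 → fraction 3/4
Expected count = 3/4 × 296 = 222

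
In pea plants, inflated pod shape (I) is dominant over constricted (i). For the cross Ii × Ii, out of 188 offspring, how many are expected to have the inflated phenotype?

Punnett square for Ii × Ii:
Offspring genotypes: 1 II, 2 Ii, 1 ii
Total offspring: 4
Count with target: 3
Probability: 3/4
Expected count = 3/4 × 188 = 141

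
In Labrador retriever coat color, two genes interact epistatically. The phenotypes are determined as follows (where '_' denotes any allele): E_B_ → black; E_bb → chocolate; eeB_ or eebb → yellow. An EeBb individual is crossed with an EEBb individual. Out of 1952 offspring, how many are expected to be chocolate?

Cross: EeBb × EEBb — consider each gene separately:
E gene: Ee × EE → 2 EE, 2 Ee → 4 E_ (out of 4)
B gene: Bb × Bb → 1 BB, 2 Bb, 1 bb → 3 B_ : 1 bb (out of 4)
Genotype classes (out of 4 × 4 = 16): E_B_ = 4×3 = 12; E_bb = 4×1 = 4
Apply the phenotype rules: E_B_ (12) → black; E_bb (4) → chocolate
Phenotype counts (out of 16): 12 black, 4 chocolate
chocolate: 4 out of 16 → fraction 1/4
Expected count = 1/4 × 1952 = 488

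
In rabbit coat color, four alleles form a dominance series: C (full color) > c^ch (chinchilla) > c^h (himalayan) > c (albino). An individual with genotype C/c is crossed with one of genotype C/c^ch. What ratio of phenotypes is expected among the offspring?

Cross: C/c × C/c^ch
Allele dominance: C > c^ch > c^h > c
Offspring genotypes: 1 C/C, 1 C/c^ch, 1 C/c, 1 c^ch/c
Phenotype counts: 3 full color, 1 chinchilla
Ratio: 3 full color : 1 chinchilla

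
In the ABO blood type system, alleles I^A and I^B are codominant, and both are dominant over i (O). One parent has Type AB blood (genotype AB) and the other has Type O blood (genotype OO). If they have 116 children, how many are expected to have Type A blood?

Cross: AB × OO
Possible offspring genotypes: 2 AO, 2 BO
Blood type counts: 2 Type A, 2 Type B
Probability of Type A: 2/4 = 1/2
Expected count = 1/2 × 116 = 58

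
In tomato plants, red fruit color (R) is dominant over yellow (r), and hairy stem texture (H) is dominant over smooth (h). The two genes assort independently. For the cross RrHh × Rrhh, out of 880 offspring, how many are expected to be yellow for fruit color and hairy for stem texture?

Dihybrid cross RrHh × Rrhh — consider each gene separately:
fruit color: Rr × Rr → 1 RR, 2 Rr, 1 rr → 3 R_ : 1 rr (out of 4)
stem texture: Hh × hh → 2 Hh, 2 hh → 2 H_ : 2 hh (out of 4)
Looking for: yellow (rr) and hairy (H_)
P(yellow) = 1/4, P(hairy) = 2/4
P(both) = 1/4 × 2/4 = 2/16 = 1/8
Expected count = 1/8 × 880 = 110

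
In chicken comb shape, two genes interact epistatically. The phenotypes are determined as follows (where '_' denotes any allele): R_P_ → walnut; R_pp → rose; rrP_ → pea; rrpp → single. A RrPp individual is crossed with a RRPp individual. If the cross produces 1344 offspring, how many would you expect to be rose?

Cross: RrPp × RRPp — consider each gene separately:
R gene: Rr × RR → 2 RR, 2 Rr → 4 R_ (out of 4)
P gene: Pp × Pp → 1 PP, 2 Pp, 1 pp → 3 P_ : 1 pp (out of 4)
Genotype classes (out of 4 × 4 = 16): R_P_ = 4×3 = 12; R_pp = 4×1 = 4
Apply the phenotype rules: R_P_ (12) → walnut; R_pp (4) → rose
Phenotype counts (out of 16): 12 walnut, 4 rose
rose: 4 out of 16 → fraction 1/4
Expected count = 1/4 × 1344 = 336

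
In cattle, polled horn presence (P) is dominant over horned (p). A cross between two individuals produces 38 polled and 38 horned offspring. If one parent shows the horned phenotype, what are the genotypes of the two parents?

Observed offspring: 38 polled, 38 horned
The observed ratio simplifies to 1:1. One parent shows horned, so its genotype must be pp. A 1:1 offspring split requires the other parent to be heterozygous (Pp).
Parent genotypes: pp × Pp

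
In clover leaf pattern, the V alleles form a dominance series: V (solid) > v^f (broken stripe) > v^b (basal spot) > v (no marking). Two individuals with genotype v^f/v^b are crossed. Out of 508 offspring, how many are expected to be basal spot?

Cross: v^f/v^b × v^f/v^b
Allele dominance: V > v^f > v^b > v
Offspring genotypes: 1 v^f/v^f, 2 v^f/v^b, 1 v^b/v^b
Phenotype counts: 3 broken stripe, 1 basal spot
basal spot: 1 out of 4 → fraction 1/4
Expected count = 1/4 × 508 = 127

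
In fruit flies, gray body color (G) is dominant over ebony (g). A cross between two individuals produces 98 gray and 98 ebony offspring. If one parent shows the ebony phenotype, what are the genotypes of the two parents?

Observed offspring: 98 gray, 98 ebony
The observed ratio simplifies to 1:1. One parent shows ebony, so its genotype must be gg. A 1:1 offspring split requires the other parent to be heterozygous (Gg).
Parent genotypes: gg × Gg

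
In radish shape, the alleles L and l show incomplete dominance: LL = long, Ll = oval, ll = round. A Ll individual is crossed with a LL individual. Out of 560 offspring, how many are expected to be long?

Punnett square for Ll × LL:
Offspring genotypes: 2 LL, 2 Ll
Phenotype counts: 2 long, 2 oval
long: 2 out of 4 → fraction 1/2
Expected count = 1/2 × 560 = 280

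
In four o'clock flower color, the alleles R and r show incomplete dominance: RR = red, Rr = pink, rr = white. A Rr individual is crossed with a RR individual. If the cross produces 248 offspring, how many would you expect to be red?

Punnett square for Rr × RR:
Offspring genotypes: 2 RR, 2 Rr
Phenotype counts: 2 red, 2 pink
red: 2 out of 4 → fraction 1/2
Expected count = 1/2 × 248 = 124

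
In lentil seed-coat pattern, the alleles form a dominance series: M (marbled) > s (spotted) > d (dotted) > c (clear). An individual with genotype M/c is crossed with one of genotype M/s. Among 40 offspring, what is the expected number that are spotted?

Cross: M/c × M/s
Allele dominance: M > s > d > c
Offspring genotypes: 1 M/M, 1 M/s, 1 M/c, 1 s/c
Phenotype counts: 3 marbled, 1 spotted
spotted: 1 out of 4 → fraction 1/4
Expected count = 1/4 × 40 = 10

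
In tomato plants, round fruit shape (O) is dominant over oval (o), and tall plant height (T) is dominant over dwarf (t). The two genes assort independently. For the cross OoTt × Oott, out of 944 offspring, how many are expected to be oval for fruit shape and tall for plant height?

Dihybrid cross OoTt × Oott — consider each gene separately:
fruit shape: Oo × Oo → 1 OO, 2 Oo, 1 oo → 3 O_ : 1 oo (out of 4)
plant height: Tt × tt → 2 Tt, 2 tt → 2 T_ : 2 tt (out of 4)
Looking for: oval (oo) and tall (T_)
P(oval) = 1/4, P(tall) = 2/4
P(both) = 1/4 × 2/4 = 2/16 = 1/8
Expected count = 1/8 × 944 = 118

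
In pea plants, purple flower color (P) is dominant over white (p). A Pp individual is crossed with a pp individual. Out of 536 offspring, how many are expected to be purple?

Punnett square for Pp × pp:
Offspring genotypes: 2 Pp, 2 pp
purple: 2, white: 2
purple: 2 out of 4 → fraction 1/2
Expected count = 1/2 × 536 = 268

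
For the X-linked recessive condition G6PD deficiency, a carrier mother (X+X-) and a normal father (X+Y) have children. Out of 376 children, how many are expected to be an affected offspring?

Cross: X+X- × X+Y
Offspring: 1 X+X+, 1 X+Y, 1 X+X-, 1 X-Y
Probability of an affected offspring: 1/4
Expected count = 1/4 × 376 = 94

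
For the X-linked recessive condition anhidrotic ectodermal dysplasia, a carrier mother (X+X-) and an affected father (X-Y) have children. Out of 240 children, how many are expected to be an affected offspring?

Cross: X+X- × X-Y
Offspring: 1 X+X-, 1 X+Y, 1 X-X-, 1 X-Y
Probability of an affected offspring: 2/4 = 1/2
Expected count = 1/2 × 240 = 120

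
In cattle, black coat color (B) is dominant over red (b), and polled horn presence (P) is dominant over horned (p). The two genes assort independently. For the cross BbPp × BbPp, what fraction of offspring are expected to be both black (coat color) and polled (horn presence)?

Dihybrid cross BbPp × BbPp — consider each gene separately:
coat color: Bb × Bb → 1 BB, 2 Bb, 1 bb → 3 B_ : 1 bb (out of 4)
horn presence: Pp × Pp → 1 PP, 2 Pp, 1 pp → 3 P_ : 1 pp (out of 4)
Looking for: black (B_) and polled (P_)
P(black) = 3/4, P(polled) = 3/4
P(both) = 3/4 × 3/4 = 9/16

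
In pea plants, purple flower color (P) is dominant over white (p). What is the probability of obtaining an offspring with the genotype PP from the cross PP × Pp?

Punnett square for PP × Pp:
Offspring genotypes: 2 PP, 2 Pp
Total offspring: 4
Count with target: 2
Probability: 2/4 = 1/2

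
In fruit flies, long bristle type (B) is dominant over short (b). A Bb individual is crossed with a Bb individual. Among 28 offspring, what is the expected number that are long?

Punnett square for Bb × Bb:
Offspring genotypes: 1 BB, 2 Bb, 1 bb
long: 3, short: 1
long: 3 out of 4 → fraction 3/4
Expected count = 3/4 × 28 = 21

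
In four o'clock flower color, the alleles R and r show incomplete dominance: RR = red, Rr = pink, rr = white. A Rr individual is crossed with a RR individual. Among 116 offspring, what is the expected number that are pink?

Punnett square for Rr × RR:
Offspring genotypes: 2 RR, 2 Rr
Phenotype counts: 2 red, 2 pink
pink: 2 out of 4 → fraction 1/2
Expected count = 1/2 × 116 = 58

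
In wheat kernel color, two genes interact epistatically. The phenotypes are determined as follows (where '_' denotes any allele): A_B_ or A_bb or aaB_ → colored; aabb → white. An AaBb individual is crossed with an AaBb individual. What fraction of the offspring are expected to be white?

Cross: AaBb × AaBb — consider each gene separately:
A gene: Aa × Aa → 1 AA, 2 Aa, 1 aa → 3 A_ : 1 aa (out of 4)
B gene: Bb × Bb → 1 BB, 2 Bb, 1 bb → 3 B_ : 1 bb (out of 4)
Genotype classes (out of 4 × 4 = 16): A_B_ = 3×3 = 9; A_bb = 3×1 = 3; aaB_ = 1×3 = 3; aabb = 1×1 = 1
Apply the phenotype rules: A_B_ (9) + A_bb (3) + aaB_ (3) → colored; aabb (1) → white
Phenotype counts (out of 16): 15 colored, 1 white
white: 1 out of 16
Probability: 1/16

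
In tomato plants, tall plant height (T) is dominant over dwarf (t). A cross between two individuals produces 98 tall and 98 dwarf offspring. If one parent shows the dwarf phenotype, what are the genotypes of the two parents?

Observed offspring: 98 tall, 98 dwarf
The observed ratio simplifies to 1:1. One parent shows dwarf, so its genotype must be tt. A 1:1 offspring split requires the other parent to be heterozygous (Tt).
Parent genotypes: tt × Tt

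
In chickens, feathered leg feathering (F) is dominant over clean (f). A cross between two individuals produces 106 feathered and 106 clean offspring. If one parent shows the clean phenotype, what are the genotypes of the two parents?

Observed offspring: 106 feathered, 106 clean
The observed ratio simplifies to 1:1. One parent shows clean, so its genotype must be ff. A 1:1 offspring split requires the other parent to be heterozygous (Ff).
Parent genotypes: ff × Ff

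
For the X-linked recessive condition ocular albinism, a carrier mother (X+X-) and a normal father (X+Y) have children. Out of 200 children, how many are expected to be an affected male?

Cross: X+X- × X+Y
Offspring: 1 X+X+, 1 X+Y, 1 X+X-, 1 X-Y
Probability of an affected male: 1/4
Expected count = 1/4 × 200 = 50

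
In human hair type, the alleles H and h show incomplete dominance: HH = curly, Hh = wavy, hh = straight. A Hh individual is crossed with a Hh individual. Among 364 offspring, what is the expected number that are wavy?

Punnett square for Hh × Hh:
Offspring genotypes: 1 HH, 2 Hh, 1 hh
Phenotype counts: 1 curly, 2 wavy, 1 straight
wavy: 2 out of 4 → fraction 1/2
Expected count = 1/2 × 364 = 182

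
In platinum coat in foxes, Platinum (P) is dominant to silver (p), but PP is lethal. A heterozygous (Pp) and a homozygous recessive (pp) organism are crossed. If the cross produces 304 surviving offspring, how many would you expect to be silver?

Cross: Pp × pp
Punnett square offspring (before lethality): 2 Pp, 2 pp
No PP offspring are produced in this cross.
silver: 2 out of 4 → fraction 1/2
Expected count = 1/2 × 304 = 152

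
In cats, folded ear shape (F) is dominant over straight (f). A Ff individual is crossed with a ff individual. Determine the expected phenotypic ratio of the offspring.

Punnett square for Ff × ff:
Offspring genotypes: 2 Ff, 2 ff
folded: 2, straight: 2
Ratio: 1:1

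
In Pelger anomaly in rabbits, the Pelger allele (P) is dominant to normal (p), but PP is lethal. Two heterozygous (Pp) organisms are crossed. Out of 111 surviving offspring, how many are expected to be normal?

Cross: Pp × Pp
Punnett square offspring (before lethality): 1 PP, 2 Pp, 1 pp
The PP genotype is lethal (embryos die); surviving offspring: 2 Pp, 1 pp
normal: 1 out of 3 → fraction 1/3
Expected count = 1/3 × 111 = 37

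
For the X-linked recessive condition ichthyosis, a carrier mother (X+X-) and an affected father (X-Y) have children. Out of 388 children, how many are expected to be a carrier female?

Cross: X+X- × X-Y
Offspring: 1 X+X-, 1 X+Y, 1 X-X-, 1 X-Y
Probability of a carrier female: 1/4
Expected count = 1/4 × 388 = 97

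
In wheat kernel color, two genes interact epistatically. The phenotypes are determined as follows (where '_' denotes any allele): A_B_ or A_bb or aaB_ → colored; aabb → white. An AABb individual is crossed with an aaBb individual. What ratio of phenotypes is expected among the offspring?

Cross: AABb × aaBb — consider each gene separately:
A gene: AA × aa → 4 Aa → 4 A_ (out of 4)
B gene: Bb × Bb → 1 BB, 2 Bb, 1 bb → 3 B_ : 1 bb (out of 4)
Genotype classes (out of 4 × 4 = 16): A_B_ = 4×3 = 12; A_bb = 4×1 = 4
Apply the phenotype rules: A_B_ (12) + A_bb (4) → colored
Phenotype counts (out of 16): 16 colored
Ratio: all colored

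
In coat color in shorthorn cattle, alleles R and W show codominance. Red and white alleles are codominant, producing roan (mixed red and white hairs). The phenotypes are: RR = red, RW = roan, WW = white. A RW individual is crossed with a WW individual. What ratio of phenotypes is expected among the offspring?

Punnett square for RW × WW:
Offspring genotypes: 2 RW, 2 WW
Phenotype counts: 2 roan, 2 white
Ratio: 1 roan : 1 white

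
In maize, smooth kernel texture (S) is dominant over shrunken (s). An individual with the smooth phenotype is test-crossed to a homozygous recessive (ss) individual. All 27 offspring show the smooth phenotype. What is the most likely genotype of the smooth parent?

Test cross: ? × ss
All offspring are smooth.
If the unknown parent were heterozygous (Ss), about half of 27 offspring would be shrunken; none are. The unknown parent is most likely homozygous dominant (SS).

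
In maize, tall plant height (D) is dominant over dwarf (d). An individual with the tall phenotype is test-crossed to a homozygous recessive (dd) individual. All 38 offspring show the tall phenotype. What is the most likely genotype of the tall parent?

Test cross: ? × dd
All offspring are tall.
If the unknown parent were heterozygous (Dd), about half of 38 offspring would be dwarf; none are. The unknown parent is most likely homozygous dominant (DD).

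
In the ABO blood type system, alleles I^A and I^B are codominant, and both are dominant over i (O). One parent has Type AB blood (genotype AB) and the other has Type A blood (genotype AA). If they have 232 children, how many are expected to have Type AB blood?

Cross: AB × AA
Possible offspring genotypes: 2 AA, 2 AB
Blood type counts: 2 Type A, 2 Type AB
Probability of Type AB: 2/4 = 1/2
Expected count = 1/2 × 232 = 116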